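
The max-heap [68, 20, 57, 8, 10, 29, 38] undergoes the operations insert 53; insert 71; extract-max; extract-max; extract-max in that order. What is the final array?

[53, 20, 38, 8, 10, 29]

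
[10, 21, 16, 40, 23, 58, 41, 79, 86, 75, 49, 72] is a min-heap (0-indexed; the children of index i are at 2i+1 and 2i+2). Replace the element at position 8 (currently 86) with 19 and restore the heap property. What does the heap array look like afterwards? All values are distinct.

[10, 19, 16, 21, 23, 58, 41, 79, 40, 75, 49, 72]

set index 8 from 86 to 19 → [10, 21, 16, 40, 23, 58, 41, 79, 19, 75, 49, 72]
19 < parent 40 at index 3, swap → [10, 21, 16, 19, 23, 58, 41, 79, 40, 75, 49, 72]
19 < parent 21 at index 1, swap → [10, 19, 16, 21, 23, 58, 41, 79, 40, 75, 49, 72]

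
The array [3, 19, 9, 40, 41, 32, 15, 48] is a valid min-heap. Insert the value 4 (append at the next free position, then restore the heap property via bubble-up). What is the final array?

[3, 4, 9, 19, 41, 32, 15, 48, 40]

append 4 at index 8 → [3, 19, 9, 40, 41, 32, 15, 48, 4]
4 < parent 40 at index 3, swap → [3, 19, 9, 4, 41, 32, 15, 48, 40]
4 < parent 19 at index 1, swap → [3, 4, 9, 19, 41, 32, 15, 48, 40]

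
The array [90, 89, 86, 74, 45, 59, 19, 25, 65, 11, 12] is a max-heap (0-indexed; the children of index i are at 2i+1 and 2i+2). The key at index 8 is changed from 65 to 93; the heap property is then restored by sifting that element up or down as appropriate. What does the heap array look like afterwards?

[93, 90, 86, 89, 45, 59, 19, 25, 74, 11, 12]

set index 8 from 65 to 93 → [90, 89, 86, 74, 45, 59, 19, 25, 93, 11, 12]
93 > parent 74 at index 3, swap → [90, 89, 86, 93, 45, 59, 19, 25, 74, 11, 12]
93 > parent 89 at index 1, swap → [90, 93, 86, 89, 45, 59, 19, 25, 74, 11, 12]
93 > parent 90 at index 0, swap → [93, 90, 86, 89, 45, 59, 19, 25, 74, 11, 12]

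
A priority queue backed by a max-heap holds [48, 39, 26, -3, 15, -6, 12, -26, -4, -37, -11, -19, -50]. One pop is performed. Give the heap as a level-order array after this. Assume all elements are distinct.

[39, 15, 26, -3, -11, -6, 12, -26, -4, -37, -50, -19]

remove root 48; move last element -50 to root → [-50, 39, 26, -3, 15, -6, 12, -26, -4, -37, -11, -19]
-50 vs larger child 39 at index 1, swap → [39, -50, 26, -3, 15, -6, 12, -26, -4, -37, -11, -19]
-50 vs larger child 15 at index 4, swap → [39, 15, 26, -3, -50, -6, 12, -26, -4, -37, -11, -19]
-50 vs larger child -11 at index 10, swap → [39, 15, 26, -3, -11, -6, 12, -26, -4, -37, -50, -19]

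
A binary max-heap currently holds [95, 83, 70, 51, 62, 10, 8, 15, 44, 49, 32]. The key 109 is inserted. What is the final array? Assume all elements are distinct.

append 109 at index 11 → [95, 83, 70, 51, 62, 10, 8, 15, 44, 49, 32, 109]
109 > parent 10 at index 5, swap → [95, 83, 70, 51, 62, 109, 8, 15, 44, 49, 32, 10]
109 > parent 70 at index 2, swap → [95, 83, 109, 51, 62, 70, 8, 15, 44, 49, 32, 10]
109 > parent 95 at index 0, swap → [109, 83, 95, 51, 62, 70, 8, 15, 44, 49, 32, 10]

[109, 83, 95, 51, 62, 70, 8, 15, 44, 49, 32, 10]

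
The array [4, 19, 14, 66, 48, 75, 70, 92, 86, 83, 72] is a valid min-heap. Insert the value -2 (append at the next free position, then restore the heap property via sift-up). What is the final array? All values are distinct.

append -2 at index 11 → [4, 19, 14, 66, 48, 75, 70, 92, 86, 83, 72, -2]
-2 < parent 75 at index 5, swap → [4, 19, 14, 66, 48, -2, 70, 92, 86, 83, 72, 75]
-2 < parent 14 at index 2, swap → [4, 19, -2, 66, 48, 14, 70, 92, 86, 83, 72, 75]
-2 < parent 4 at index 0, swap → [-2, 19, 4, 66, 48, 14, 70, 92, 86, 83, 72, 75]

[-2, 19, 4, 66, 48, 14, 70, 92, 86, 83, 72, 75]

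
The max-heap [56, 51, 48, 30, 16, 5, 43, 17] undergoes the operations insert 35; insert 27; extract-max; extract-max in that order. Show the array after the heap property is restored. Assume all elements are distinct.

insert 35:
  append 35 at index 8 → [56, 51, 48, 30, 16, 5, 43, 17, 35]
  35 > parent 30 at index 3, swap → [56, 51, 48, 35, 16, 5, 43, 17, 30]
insert 27:
  append 27 at index 9 → [56, 51, 48, 35, 16, 5, 43, 17, 30, 27]
  27 > parent 16 at index 4, swap → [56, 51, 48, 35, 27, 5, 43, 17, 30, 16]
extract-max → returns 56:
  remove root 56; move last element 16 to root → [16, 51, 48, 35, 27, 5, 43, 17, 30]
  16 vs larger child 51 at index 1, swap → [51, 16, 48, 35, 27, 5, 43, 17, 30]
  16 vs larger child 35 at index 3, swap → [51, 35, 48, 16, 27, 5, 43, 17, 30]
  16 vs larger child 30 at index 8, swap → [51, 35, 48, 30, 27, 5, 43, 17, 16]
extract-max → returns 51:
  remove root 51; move last element 16 to root → [16, 35, 48, 30, 27, 5, 43, 17]
  16 vs larger child 48 at index 2, swap → [48, 35, 16, 30, 27, 5, 43, 17]
  16 vs larger child 43 at index 6, swap → [48, 35, 43, 30, 27, 5, 16, 17]

[48, 35, 43, 30, 27, 5, 16, 17]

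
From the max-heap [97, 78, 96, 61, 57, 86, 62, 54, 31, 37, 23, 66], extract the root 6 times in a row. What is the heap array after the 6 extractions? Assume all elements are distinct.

extract-max #1 returns 97:
  remove root 97; move last element 66 to root → [66, 78, 96, 61, 57, 86, 62, 54, 31, 37, 23]
  66 vs larger child 96 at index 2, swap → [96, 78, 66, 61, 57, 86, 62, 54, 31, 37, 23]
  66 vs larger child 86 at index 5, swap → [96, 78, 86, 61, 57, 66, 62, 54, 31, 37, 23]
extract-max #2 returns 96:
  remove root 96; move last element 23 to root → [23, 78, 86, 61, 57, 66, 62, 54, 31, 37]
  23 vs larger child 86 at index 2, swap → [86, 78, 23, 61, 57, 66, 62, 54, 31, 37]
  23 vs larger child 66 at index 5, swap → [86, 78, 66, 61, 57, 23, 62, 54, 31, 37]
extract-max #3 returns 86:
  remove root 86; move last element 37 to root → [37, 78, 66, 61, 57, 23, 62, 54, 31]
  37 vs larger child 78 at index 1, swap → [78, 37, 66, 61, 57, 23, 62, 54, 31]
  37 vs larger child 61 at index 3, swap → [78, 61, 66, 37, 57, 23, 62, 54, 31]
  37 vs larger child 54 at index 7, swap → [78, 61, 66, 54, 57, 23, 62, 37, 31]
extract-max #4 returns 78:
  remove root 78; move last element 31 to root → [31, 61, 66, 54, 57, 23, 62, 37]
  31 vs larger child 66 at index 2, swap → [66, 61, 31, 54, 57, 23, 62, 37]
  31 vs larger child 62 at index 6, swap → [66, 61, 62, 54, 57, 23, 31, 37]
extract-max #5 returns 66:
  remove root 66; move last element 37 to root → [37, 61, 62, 54, 57, 23, 31]
  37 vs larger child 62 at index 2, swap → [62, 61, 37, 54, 57, 23, 31]
extract-max #6 returns 62:
  remove root 62; move last element 31 to root → [31, 61, 37, 54, 57, 23]
  31 vs larger child 61 at index 1, swap → [61, 31, 37, 54, 57, 23]
  31 vs larger child 57 at index 4, swap → [61, 57, 37, 54, 31, 23]

[61, 57, 37, 54, 31, 23]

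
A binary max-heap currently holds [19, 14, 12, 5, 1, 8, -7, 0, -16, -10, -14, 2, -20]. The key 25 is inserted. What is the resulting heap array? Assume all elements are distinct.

[25, 14, 19, 5, 1, 8, 12, 0, -16, -10, -14, 2, -20, -7]

append 25 at index 13 → [19, 14, 12, 5, 1, 8, -7, 0, -16, -10, -14, 2, -20, 25]
25 > parent -7 at index 6, swap → [19, 14, 12, 5, 1, 8, 25, 0, -16, -10, -14, 2, -20, -7]
25 > parent 12 at index 2, swap → [19, 14, 25, 5, 1, 8, 12, 0, -16, -10, -14, 2, -20, -7]
25 > parent 19 at index 0, swap → [25, 14, 19, 5, 1, 8, 12, 0, -16, -10, -14, 2, -20, -7]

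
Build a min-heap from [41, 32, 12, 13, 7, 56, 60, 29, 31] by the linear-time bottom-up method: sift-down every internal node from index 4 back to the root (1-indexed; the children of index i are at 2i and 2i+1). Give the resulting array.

sift down from index 4: already satisfies heap property
sift down from index 3: already satisfies heap property
sift down from index 2:
  32 vs smaller child 7 at index 5, swap → [41, 7, 12, 13, 32, 56, 60, 29, 31]
sift down from index 1:
  41 vs smaller child 7 at index 2, swap → [7, 41, 12, 13, 32, 56, 60, 29, 31]
  41 vs smaller child 13 at index 4, swap → [7, 13, 12, 41, 32, 56, 60, 29, 31]
  41 vs smaller child 29 at index 8, swap → [7, 13, 12, 29, 32, 56, 60, 41, 31]

[7, 13, 12, 29, 32, 56, 60, 41, 31]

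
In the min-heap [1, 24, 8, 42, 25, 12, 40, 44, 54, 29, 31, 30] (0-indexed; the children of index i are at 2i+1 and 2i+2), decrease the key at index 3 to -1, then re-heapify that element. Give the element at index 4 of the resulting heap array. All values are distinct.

set index 3 from 42 to -1 → [1, 24, 8, -1, 25, 12, 40, 44, 54, 29, 31, 30]
-1 < parent 24 at index 1, swap → [1, -1, 8, 24, 25, 12, 40, 44, 54, 29, 31, 30]
-1 < parent 1 at index 0, swap → [-1, 1, 8, 24, 25, 12, 40, 44, 54, 29, 31, 30]
resulting array: [-1, 1, 8, 24, 25, 12, 40, 44, 54, 29, 31, 30]

25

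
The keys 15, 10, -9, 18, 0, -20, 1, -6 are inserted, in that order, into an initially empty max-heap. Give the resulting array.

Insert 15:
  append 15 at index 0 → [15] (no swap needed)
Insert 10:
  append 10 at index 1 → [15, 10] (no swap needed)
Insert -9:
  append -9 at index 2 → [15, 10, -9] (no swap needed)
Insert 18:
  append 18 at index 3 → [15, 10, -9, 18]
  18 > parent 10 at index 1, swap → [15, 18, -9, 10]
  18 > parent 15 at index 0, swap → [18, 15, -9, 10]
Insert 0:
  append 0 at index 4 → [18, 15, -9, 10, 0] (no swap needed)
Insert -20:
  append -20 at index 5 → [18, 15, -9, 10, 0, -20] (no swap needed)
Insert 1:
  append 1 at index 6 → [18, 15, -9, 10, 0, -20, 1]
  1 > parent -9 at index 2, swap → [18, 15, 1, 10, 0, -20, -9]
Insert -6:
  append -6 at index 7 → [18, 15, 1, 10, 0, -20, -9, -6] (no swap needed)

[18, 15, 1, 10, 0, -20, -9, -6]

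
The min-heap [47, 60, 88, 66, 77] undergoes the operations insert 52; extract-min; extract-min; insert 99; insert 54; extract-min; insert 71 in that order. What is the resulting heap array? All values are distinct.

insert 52:
  append 52 at index 5 → [47, 60, 88, 66, 77, 52]
  52 < parent 88 at index 2, swap → [47, 60, 52, 66, 77, 88]
extract-min → returns 47:
  remove root 47; move last element 88 to root → [88, 60, 52, 66, 77]
  88 vs smaller child 52 at index 2, swap → [52, 60, 88, 66, 77]
extract-min → returns 52:
  remove root 52; move last element 77 to root → [77, 60, 88, 66]
  77 vs smaller child 60 at index 1, swap → [60, 77, 88, 66]
  77 vs only child 66 at index 3, swap → [60, 66, 88, 77]
insert 99:
  append 99 at index 4 → [60, 66, 88, 77, 99] (no swap needed)
insert 54:
  append 54 at index 5 → [60, 66, 88, 77, 99, 54]
  54 < parent 88 at index 2, swap → [60, 66, 54, 77, 99, 88]
  54 < parent 60 at index 0, swap → [54, 66, 60, 77, 99, 88]
extract-min → returns 54:
  remove root 54; move last element 88 to root → [88, 66, 60, 77, 99]
  88 vs smaller child 60 at index 2, swap → [60, 66, 88, 77, 99]
insert 71:
  append 71 at index 5 → [60, 66, 88, 77, 99, 71]
  71 < parent 88 at index 2, swap → [60, 66, 71, 77, 99, 88]

[60, 66, 71, 77, 99, 88]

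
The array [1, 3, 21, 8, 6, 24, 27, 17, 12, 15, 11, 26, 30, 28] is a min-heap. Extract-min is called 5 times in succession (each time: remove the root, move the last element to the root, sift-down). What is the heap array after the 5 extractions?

extract-min #1 returns 1:
  remove root 1; move last element 28 to root → [28, 3, 21, 8, 6, 24, 27, 17, 12, 15, 11, 26, 30]
  28 vs smaller child 3 at index 1, swap → [3, 28, 21, 8, 6, 24, 27, 17, 12, 15, 11, 26, 30]
  28 vs smaller child 6 at index 4, swap → [3, 6, 21, 8, 28, 24, 27, 17, 12, 15, 11, 26, 30]
  28 vs smaller child 11 at index 10, swap → [3, 6, 21, 8, 11, 24, 27, 17, 12, 15, 28, 26, 30]
extract-min #2 returns 3:
  remove root 3; move last element 30 to root → [30, 6, 21, 8, 11, 24, 27, 17, 12, 15, 28, 26]
  30 vs smaller child 6 at index 1, swap → [6, 30, 21, 8, 11, 24, 27, 17, 12, 15, 28, 26]
  30 vs smaller child 8 at index 3, swap → [6, 8, 21, 30, 11, 24, 27, 17, 12, 15, 28, 26]
  30 vs smaller child 12 at index 8, swap → [6, 8, 21, 12, 11, 24, 27, 17, 30, 15, 28, 26]
extract-min #3 returns 6:
  remove root 6; move last element 26 to root → [26, 8, 21, 12, 11, 24, 27, 17, 30, 15, 28]
  26 vs smaller child 8 at index 1, swap → [8, 26, 21, 12, 11, 24, 27, 17, 30, 15, 28]
  26 vs smaller child 11 at index 4, swap → [8, 11, 21, 12, 26, 24, 27, 17, 30, 15, 28]
  26 vs smaller child 15 at index 9, swap → [8, 11, 21, 12, 15, 24, 27, 17, 30, 26, 28]
extract-min #4 returns 8:
  remove root 8; move last element 28 to root → [28, 11, 21, 12, 15, 24, 27, 17, 30, 26]
  28 vs smaller child 11 at index 1, swap → [11, 28, 21, 12, 15, 24, 27, 17, 30, 26]
  28 vs smaller child 12 at index 3, swap → [11, 12, 21, 28, 15, 24, 27, 17, 30, 26]
  28 vs smaller child 17 at index 7, swap → [11, 12, 21, 17, 15, 24, 27, 28, 30, 26]
extract-min #5 returns 11:
  remove root 11; move last element 26 to root → [26, 12, 21, 17, 15, 24, 27, 28, 30]
  26 vs smaller child 12 at index 1, swap → [12, 26, 21, 17, 15, 24, 27, 28, 30]
  26 vs smaller child 15 at index 4, swap → [12, 15, 21, 17, 26, 24, 27, 28, 30]

[12, 15, 21, 17, 26, 24, 27, 28, 30]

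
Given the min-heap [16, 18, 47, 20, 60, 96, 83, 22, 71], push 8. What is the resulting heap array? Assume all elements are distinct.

[8, 16, 47, 20, 18, 96, 83, 22, 71, 60]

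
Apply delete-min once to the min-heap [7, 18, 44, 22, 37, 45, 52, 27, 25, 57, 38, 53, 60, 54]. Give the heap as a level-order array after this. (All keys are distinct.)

[18, 22, 44, 25, 37, 45, 52, 27, 54, 57, 38, 53, 60]

remove root 7; move last element 54 to root → [54, 18, 44, 22, 37, 45, 52, 27, 25, 57, 38, 53, 60]
54 vs smaller child 18 at index 1, swap → [18, 54, 44, 22, 37, 45, 52, 27, 25, 57, 38, 53, 60]
54 vs smaller child 22 at index 3, swap → [18, 22, 44, 54, 37, 45, 52, 27, 25, 57, 38, 53, 60]
54 vs smaller child 25 at index 8, swap → [18, 22, 44, 25, 37, 45, 52, 27, 54, 57, 38, 53, 60]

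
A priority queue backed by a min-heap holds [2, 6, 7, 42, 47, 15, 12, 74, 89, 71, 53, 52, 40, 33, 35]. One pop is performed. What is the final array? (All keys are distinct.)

remove root 2; move last element 35 to root → [35, 6, 7, 42, 47, 15, 12, 74, 89, 71, 53, 52, 40, 33]
35 vs smaller child 6 at index 1, swap → [6, 35, 7, 42, 47, 15, 12, 74, 89, 71, 53, 52, 40, 33]

[6, 35, 7, 42, 47, 15, 12, 74, 89, 71, 53, 52, 40, 33]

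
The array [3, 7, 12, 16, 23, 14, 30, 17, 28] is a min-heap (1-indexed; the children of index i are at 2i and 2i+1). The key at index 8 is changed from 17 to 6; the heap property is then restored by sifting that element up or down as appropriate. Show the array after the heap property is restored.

set index 8 from 17 to 6 → [3, 7, 12, 16, 23, 14, 30, 6, 28]
6 < parent 16 at index 4, swap → [3, 7, 12, 6, 23, 14, 30, 16, 28]
6 < parent 7 at index 2, swap → [3, 6, 12, 7, 23, 14, 30, 16, 28]

[3, 6, 12, 7, 23, 14, 30, 16, 28]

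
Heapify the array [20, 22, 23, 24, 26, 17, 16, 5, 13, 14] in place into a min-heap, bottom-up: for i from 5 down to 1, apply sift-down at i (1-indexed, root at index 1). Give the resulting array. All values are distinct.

sift down from index 5:
  26 vs only child 14 at index 10, swap → [20, 22, 23, 24, 14, 17, 16, 5, 13, 26]
sift down from index 4:
  24 vs smaller child 5 at index 8, swap → [20, 22, 23, 5, 14, 17, 16, 24, 13, 26]
sift down from index 3:
  23 vs smaller child 16 at index 7, swap → [20, 22, 16, 5, 14, 17, 23, 24, 13, 26]
sift down from index 2:
  22 vs smaller child 5 at index 4, swap → [20, 5, 16, 22, 14, 17, 23, 24, 13, 26]
  22 vs smaller child 13 at index 9, swap → [20, 5, 16, 13, 14, 17, 23, 24, 22, 26]
sift down from index 1:
  20 vs smaller child 5 at index 2, swap → [5, 20, 16, 13, 14, 17, 23, 24, 22, 26]
  20 vs smaller child 13 at index 4, swap → [5, 13, 16, 20, 14, 17, 23, 24, 22, 26]

[5, 13, 16, 20, 14, 17, 23, 24, 22, 26]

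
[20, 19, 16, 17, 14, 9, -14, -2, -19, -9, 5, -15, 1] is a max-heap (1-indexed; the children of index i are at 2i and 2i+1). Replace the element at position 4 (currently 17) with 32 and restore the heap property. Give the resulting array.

set index 4 from 17 to 32 → [20, 19, 16, 32, 14, 9, -14, -2, -19, -9, 5, -15, 1]
32 > parent 19 at index 2, swap → [20, 32, 16, 19, 14, 9, -14, -2, -19, -9, 5, -15, 1]
32 > parent 20 at index 1, swap → [32, 20, 16, 19, 14, 9, -14, -2, -19, -9, 5, -15, 1]

[32, 20, 16, 19, 14, 9, -14, -2, -19, -9, 5, -15, 1]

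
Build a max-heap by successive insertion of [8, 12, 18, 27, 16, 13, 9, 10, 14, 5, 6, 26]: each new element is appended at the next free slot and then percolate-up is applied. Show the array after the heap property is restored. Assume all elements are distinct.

Insert 8:
  append 8 at index 0 → [8] (no swap needed)
Insert 12:
  append 12 at index 1 → [8, 12]
  12 > parent 8 at index 0, swap → [12, 8]
Insert 18:
  append 18 at index 2 → [12, 8, 18]
  18 > parent 12 at index 0, swap → [18, 8, 12]
Insert 27:
  append 27 at index 3 → [18, 8, 12, 27]
  27 > parent 8 at index 1, swap → [18, 27, 12, 8]
  27 > parent 18 at index 0, swap → [27, 18, 12, 8]
Insert 16:
  append 16 at index 4 → [27, 18, 12, 8, 16] (no swap needed)
Insert 13:
  append 13 at index 5 → [27, 18, 12, 8, 16, 13]
  13 > parent 12 at index 2, swap → [27, 18, 13, 8, 16, 12]
Insert 9:
  append 9 at index 6 → [27, 18, 13, 8, 16, 12, 9] (no swap needed)
Insert 10:
  append 10 at index 7 → [27, 18, 13, 8, 16, 12, 9, 10]
  10 > parent 8 at index 3, swap → [27, 18, 13, 10, 16, 12, 9, 8]
Insert 14:
  append 14 at index 8 → [27, 18, 13, 10, 16, 12, 9, 8, 14]
  14 > parent 10 at index 3, swap → [27, 18, 13, 14, 16, 12, 9, 8, 10]
Insert 5:
  append 5 at index 9 → [27, 18, 13, 14, 16, 12, 9, 8, 10, 5] (no swap needed)
Insert 6:
  append 6 at index 10 → [27, 18, 13, 14, 16, 12, 9, 8, 10, 5, 6] (no swap needed)
Insert 26:
  append 26 at index 11 → [27, 18, 13, 14, 16, 12, 9, 8, 10, 5, 6, 26]
  26 > parent 12 at index 5, swap → [27, 18, 13, 14, 16, 26, 9, 8, 10, 5, 6, 12]
  26 > parent 13 at index 2, swap → [27, 18, 26, 14, 16, 13, 9, 8, 10, 5, 6, 12]

[27, 18, 26, 14, 16, 13, 9, 8, 10, 5, 6, 12]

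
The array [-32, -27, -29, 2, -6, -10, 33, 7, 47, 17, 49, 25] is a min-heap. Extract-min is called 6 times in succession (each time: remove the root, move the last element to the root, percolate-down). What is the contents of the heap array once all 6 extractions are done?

extract-min #1 returns -32:
  remove root -32; move last element 25 to root → [25, -27, -29, 2, -6, -10, 33, 7, 47, 17, 49]
  25 vs smaller child -29 at index 2, swap → [-29, -27, 25, 2, -6, -10, 33, 7, 47, 17, 49]
  25 vs smaller child -10 at index 5, swap → [-29, -27, -10, 2, -6, 25, 33, 7, 47, 17, 49]
extract-min #2 returns -29:
  remove root -29; move last element 49 to root → [49, -27, -10, 2, -6, 25, 33, 7, 47, 17]
  49 vs smaller child -27 at index 1, swap → [-27, 49, -10, 2, -6, 25, 33, 7, 47, 17]
  49 vs smaller child -6 at index 4, swap → [-27, -6, -10, 2, 49, 25, 33, 7, 47, 17]
  49 vs only child 17 at index 9, swap → [-27, -6, -10, 2, 17, 25, 33, 7, 47, 49]
extract-min #3 returns -27:
  remove root -27; move last element 49 to root → [49, -6, -10, 2, 17, 25, 33, 7, 47]
  49 vs smaller child -10 at index 2, swap → [-10, -6, 49, 2, 17, 25, 33, 7, 47]
  49 vs smaller child 25 at index 5, swap → [-10, -6, 25, 2, 17, 49, 33, 7, 47]
extract-min #4 returns -10:
  remove root -10; move last element 47 to root → [47, -6, 25, 2, 17, 49, 33, 7]
  47 vs smaller child -6 at index 1, swap → [-6, 47, 25, 2, 17, 49, 33, 7]
  47 vs smaller child 2 at index 3, swap → [-6, 2, 25, 47, 17, 49, 33, 7]
  47 vs only child 7 at index 7, swap → [-6, 2, 25, 7, 17, 49, 33, 47]
extract-min #5 returns -6:
  remove root -6; move last element 47 to root → [47, 2, 25, 7, 17, 49, 33]
  47 vs smaller child 2 at index 1, swap → [2, 47, 25, 7, 17, 49, 33]
  47 vs smaller child 7 at index 3, swap → [2, 7, 25, 47, 17, 49, 33]
extract-min #6 returns 2:
  remove root 2; move last element 33 to root → [33, 7, 25, 47, 17, 49]
  33 vs smaller child 7 at index 1, swap → [7, 33, 25, 47, 17, 49]
  33 vs smaller child 17 at index 4, swap → [7, 17, 25, 47, 33, 49]

[7, 17, 25, 47, 33, 49]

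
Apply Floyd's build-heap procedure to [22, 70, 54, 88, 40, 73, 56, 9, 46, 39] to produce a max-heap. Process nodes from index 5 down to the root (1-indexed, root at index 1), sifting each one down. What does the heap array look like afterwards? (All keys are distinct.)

[88, 70, 73, 46, 40, 54, 56, 9, 22, 39]

sift down from index 5: already satisfies heap property
sift down from index 4: already satisfies heap property
sift down from index 3:
  54 vs larger child 73 at index 6, swap → [22, 70, 73, 88, 40, 54, 56, 9, 46, 39]
sift down from index 2:
  70 vs larger child 88 at index 4, swap → [22, 88, 73, 70, 40, 54, 56, 9, 46, 39]
sift down from index 1:
  22 vs larger child 88 at index 2, swap → [88, 22, 73, 70, 40, 54, 56, 9, 46, 39]
  22 vs larger child 70 at index 4, swap → [88, 70, 73, 22, 40, 54, 56, 9, 46, 39]
  22 vs larger child 46 at index 9, swap → [88, 70, 73, 46, 40, 54, 56, 9, 22, 39]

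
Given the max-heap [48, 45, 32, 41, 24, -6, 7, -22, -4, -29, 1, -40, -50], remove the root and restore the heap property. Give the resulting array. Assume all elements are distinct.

[45, 41, 32, -4, 24, -6, 7, -22, -50, -29, 1, -40]

remove root 48; move last element -50 to root → [-50, 45, 32, 41, 24, -6, 7, -22, -4, -29, 1, -40]
-50 vs larger child 45 at index 1, swap → [45, -50, 32, 41, 24, -6, 7, -22, -4, -29, 1, -40]
-50 vs larger child 41 at index 3, swap → [45, 41, 32, -50, 24, -6, 7, -22, -4, -29, 1, -40]
-50 vs larger child -4 at index 8, swap → [45, 41, 32, -4, 24, -6, 7, -22, -50, -29, 1, -40]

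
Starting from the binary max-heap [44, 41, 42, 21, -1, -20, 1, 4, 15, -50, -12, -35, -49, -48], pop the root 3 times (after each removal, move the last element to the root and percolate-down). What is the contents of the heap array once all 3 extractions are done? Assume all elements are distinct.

[21, 15, 1, 4, -1, -20, -48, -35, -49, -50, -12]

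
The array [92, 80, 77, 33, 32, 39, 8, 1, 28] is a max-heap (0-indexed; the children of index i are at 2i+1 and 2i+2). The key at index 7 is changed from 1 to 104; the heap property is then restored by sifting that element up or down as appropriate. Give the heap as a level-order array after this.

set index 7 from 1 to 104 → [92, 80, 77, 33, 32, 39, 8, 104, 28]
104 > parent 33 at index 3, swap → [92, 80, 77, 104, 32, 39, 8, 33, 28]
104 > parent 80 at index 1, swap → [92, 104, 77, 80, 32, 39, 8, 33, 28]
104 > parent 92 at index 0, swap → [104, 92, 77, 80, 32, 39, 8, 33, 28]

[104, 92, 77, 80, 32, 39, 8, 33, 28]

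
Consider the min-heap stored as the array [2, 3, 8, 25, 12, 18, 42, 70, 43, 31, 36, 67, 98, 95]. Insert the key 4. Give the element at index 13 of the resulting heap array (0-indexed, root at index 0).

95

append 4 at index 14 → [2, 3, 8, 25, 12, 18, 42, 70, 43, 31, 36, 67, 98, 95, 4]
4 < parent 42 at index 6, swap → [2, 3, 8, 25, 12, 18, 4, 70, 43, 31, 36, 67, 98, 95, 42]
4 < parent 8 at index 2, swap → [2, 3, 4, 25, 12, 18, 8, 70, 43, 31, 36, 67, 98, 95, 42]
resulting array: [2, 3, 4, 25, 12, 18, 8, 70, 43, 31, 36, 67, 98, 95, 42]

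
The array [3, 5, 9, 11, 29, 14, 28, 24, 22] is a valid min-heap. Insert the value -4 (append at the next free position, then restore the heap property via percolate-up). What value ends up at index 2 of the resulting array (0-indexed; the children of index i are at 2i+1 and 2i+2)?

9

append -4 at index 9 → [3, 5, 9, 11, 29, 14, 28, 24, 22, -4]
-4 < parent 29 at index 4, swap → [3, 5, 9, 11, -4, 14, 28, 24, 22, 29]
-4 < parent 5 at index 1, swap → [3, -4, 9, 11, 5, 14, 28, 24, 22, 29]
-4 < parent 3 at index 0, swap → [-4, 3, 9, 11, 5, 14, 28, 24, 22, 29]
resulting array: [-4, 3, 9, 11, 5, 14, 28, 24, 22, 29]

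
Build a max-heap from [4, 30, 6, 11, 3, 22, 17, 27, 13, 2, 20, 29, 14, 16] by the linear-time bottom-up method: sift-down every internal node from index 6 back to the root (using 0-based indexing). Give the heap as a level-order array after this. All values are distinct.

sift down from index 6: already satisfies heap property
sift down from index 5:
  22 vs larger child 29 at index 11, swap → [4, 30, 6, 11, 3, 29, 17, 27, 13, 2, 20, 22, 14, 16]
sift down from index 4:
  3 vs larger child 20 at index 10, swap → [4, 30, 6, 11, 20, 29, 17, 27, 13, 2, 3, 22, 14, 16]
sift down from index 3:
  11 vs larger child 27 at index 7, swap → [4, 30, 6, 27, 20, 29, 17, 11, 13, 2, 3, 22, 14, 16]
sift down from index 2:
  6 vs larger child 29 at index 5, swap → [4, 30, 29, 27, 20, 6, 17, 11, 13, 2, 3, 22, 14, 16]
  6 vs larger child 22 at index 11, swap → [4, 30, 29, 27, 20, 22, 17, 11, 13, 2, 3, 6, 14, 16]
sift down from index 1: already satisfies heap property
sift down from index 0:
  4 vs larger child 30 at index 1, swap → [30, 4, 29, 27, 20, 22, 17, 11, 13, 2, 3, 6, 14, 16]
  4 vs larger child 27 at index 3, swap → [30, 27, 29, 4, 20, 22, 17, 11, 13, 2, 3, 6, 14, 16]
  4 vs larger child 13 at index 8, swap → [30, 27, 29, 13, 20, 22, 17, 11, 4, 2, 3, 6, 14, 16]

[30, 27, 29, 13, 20, 22, 17, 11, 4, 2, 3, 6, 14, 16]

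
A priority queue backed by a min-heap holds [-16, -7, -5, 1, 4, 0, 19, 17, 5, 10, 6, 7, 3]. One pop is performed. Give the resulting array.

[-7, 1, -5, 3, 4, 0, 19, 17, 5, 10, 6, 7]

remove root -16; move last element 3 to root → [3, -7, -5, 1, 4, 0, 19, 17, 5, 10, 6, 7]
3 vs smaller child -7 at index 1, swap → [-7, 3, -5, 1, 4, 0, 19, 17, 5, 10, 6, 7]
3 vs smaller child 1 at index 3, swap → [-7, 1, -5, 3, 4, 0, 19, 17, 5, 10, 6, 7]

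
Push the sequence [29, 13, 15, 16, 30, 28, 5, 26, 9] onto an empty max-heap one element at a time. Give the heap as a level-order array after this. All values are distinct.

Insert 29:
  append 29 at index 0 → [29] (no swap needed)
Insert 13:
  append 13 at index 1 → [29, 13] (no swap needed)
Insert 15:
  append 15 at index 2 → [29, 13, 15] (no swap needed)
Insert 16:
  append 16 at index 3 → [29, 13, 15, 16]
  16 > parent 13 at index 1, swap → [29, 16, 15, 13]
Insert 30:
  append 30 at index 4 → [29, 16, 15, 13, 30]
  30 > parent 16 at index 1, swap → [29, 30, 15, 13, 16]
  30 > parent 29 at index 0, swap → [30, 29, 15, 13, 16]
Insert 28:
  append 28 at index 5 → [30, 29, 15, 13, 16, 28]
  28 > parent 15 at index 2, swap → [30, 29, 28, 13, 16, 15]
Insert 5:
  append 5 at index 6 → [30, 29, 28, 13, 16, 15, 5] (no swap needed)
Insert 26:
  append 26 at index 7 → [30, 29, 28, 13, 16, 15, 5, 26]
  26 > parent 13 at index 3, swap → [30, 29, 28, 26, 16, 15, 5, 13]
Insert 9:
  append 9 at index 8 → [30, 29, 28, 26, 16, 15, 5, 13, 9] (no swap needed)

[30, 29, 28, 26, 16, 15, 5, 13, 9]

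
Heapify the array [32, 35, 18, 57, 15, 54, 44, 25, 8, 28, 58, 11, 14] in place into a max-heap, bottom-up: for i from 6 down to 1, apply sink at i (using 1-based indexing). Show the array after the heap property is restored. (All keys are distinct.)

[58, 57, 54, 32, 35, 18, 44, 25, 8, 28, 15, 11, 14]

sift down from index 6: already satisfies heap property
sift down from index 5:
  15 vs larger child 58 at index 11, swap → [32, 35, 18, 57, 58, 54, 44, 25, 8, 28, 15, 11, 14]
sift down from index 4: already satisfies heap property
sift down from index 3:
  18 vs larger child 54 at index 6, swap → [32, 35, 54, 57, 58, 18, 44, 25, 8, 28, 15, 11, 14]
sift down from index 2:
  35 vs larger child 58 at index 5, swap → [32, 58, 54, 57, 35, 18, 44, 25, 8, 28, 15, 11, 14]
sift down from index 1:
  32 vs larger child 58 at index 2, swap → [58, 32, 54, 57, 35, 18, 44, 25, 8, 28, 15, 11, 14]
  32 vs larger child 57 at index 4, swap → [58, 57, 54, 32, 35, 18, 44, 25, 8, 28, 15, 11, 14]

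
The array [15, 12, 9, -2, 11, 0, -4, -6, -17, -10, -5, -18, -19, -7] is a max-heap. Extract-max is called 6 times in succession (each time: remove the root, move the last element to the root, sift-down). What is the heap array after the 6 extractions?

extract-max #1 returns 15:
  remove root 15; move last element -7 to root → [-7, 12, 9, -2, 11, 0, -4, -6, -17, -10, -5, -18, -19]
  -7 vs larger child 12 at index 1, swap → [12, -7, 9, -2, 11, 0, -4, -6, -17, -10, -5, -18, -19]
  -7 vs larger child 11 at index 4, swap → [12, 11, 9, -2, -7, 0, -4, -6, -17, -10, -5, -18, -19]
  -7 vs larger child -5 at index 10, swap → [12, 11, 9, -2, -5, 0, -4, -6, -17, -10, -7, -18, -19]
extract-max #2 returns 12:
  remove root 12; move last element -19 to root → [-19, 11, 9, -2, -5, 0, -4, -6, -17, -10, -7, -18]
  -19 vs larger child 11 at index 1, swap → [11, -19, 9, -2, -5, 0, -4, -6, -17, -10, -7, -18]
  -19 vs larger child -2 at index 3, swap → [11, -2, 9, -19, -5, 0, -4, -6, -17, -10, -7, -18]
  -19 vs larger child -6 at index 7, swap → [11, -2, 9, -6, -5, 0, -4, -19, -17, -10, -7, -18]
extract-max #3 returns 11:
  remove root 11; move last element -18 to root → [-18, -2, 9, -6, -5, 0, -4, -19, -17, -10, -7]
  -18 vs larger child 9 at index 2, swap → [9, -2, -18, -6, -5, 0, -4, -19, -17, -10, -7]
  -18 vs larger child 0 at index 5, swap → [9, -2, 0, -6, -5, -18, -4, -19, -17, -10, -7]
extract-max #4 returns 9:
  remove root 9; move last element -7 to root → [-7, -2, 0, -6, -5, -18, -4, -19, -17, -10]
  -7 vs larger child 0 at index 2, swap → [0, -2, -7, -6, -5, -18, -4, -19, -17, -10]
  -7 vs larger child -4 at index 6, swap → [0, -2, -4, -6, -5, -18, -7, -19, -17, -10]
extract-max #5 returns 0:
  remove root 0; move last element -10 to root → [-10, -2, -4, -6, -5, -18, -7, -19, -17]
  -10 vs larger child -2 at index 1, swap → [-2, -10, -4, -6, -5, -18, -7, -19, -17]
  -10 vs larger child -5 at index 4, swap → [-2, -5, -4, -6, -10, -18, -7, -19, -17]
extract-max #6 returns -2:
  remove root -2; move last element -17 to root → [-17, -5, -4, -6, -10, -18, -7, -19]
  -17 vs larger child -4 at index 2, swap → [-4, -5, -17, -6, -10, -18, -7, -19]
  -17 vs larger child -7 at index 6, swap → [-4, -5, -7, -6, -10, -18, -17, -19]

[-4, -5, -7, -6, -10, -18, -17, -19]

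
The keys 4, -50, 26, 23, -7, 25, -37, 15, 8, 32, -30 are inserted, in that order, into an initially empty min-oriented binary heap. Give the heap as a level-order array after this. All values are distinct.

[-50, -30, -37, 8, -7, 26, 25, 23, 15, 32, 4]

Insert 4:
  append 4 at index 0 → [4] (no swap needed)
Insert -50:
  append -50 at index 1 → [4, -50]
  -50 < parent 4 at index 0, swap → [-50, 4]
Insert 26:
  append 26 at index 2 → [-50, 4, 26] (no swap needed)
Insert 23:
  append 23 at index 3 → [-50, 4, 26, 23] (no swap needed)
Insert -7:
  append -7 at index 4 → [-50, 4, 26, 23, -7]
  -7 < parent 4 at index 1, swap → [-50, -7, 26, 23, 4]
Insert 25:
  append 25 at index 5 → [-50, -7, 26, 23, 4, 25]
  25 < parent 26 at index 2, swap → [-50, -7, 25, 23, 4, 26]
Insert -37:
  append -37 at index 6 → [-50, -7, 25, 23, 4, 26, -37]
  -37 < parent 25 at index 2, swap → [-50, -7, -37, 23, 4, 26, 25]
Insert 15:
  append 15 at index 7 → [-50, -7, -37, 23, 4, 26, 25, 15]
  15 < parent 23 at index 3, swap → [-50, -7, -37, 15, 4, 26, 25, 23]
Insert 8:
  append 8 at index 8 → [-50, -7, -37, 15, 4, 26, 25, 23, 8]
  8 < parent 15 at index 3, swap → [-50, -7, -37, 8, 4, 26, 25, 23, 15]
Insert 32:
  append 32 at index 9 → [-50, -7, -37, 8, 4, 26, 25, 23, 15, 32] (no swap needed)
Insert -30:
  append -30 at index 10 → [-50, -7, -37, 8, 4, 26, 25, 23, 15, 32, -30]
  -30 < parent 4 at index 4, swap → [-50, -7, -37, 8, -30, 26, 25, 23, 15, 32, 4]
  -30 < parent -7 at index 1, swap → [-50, -30, -37, 8, -7, 26, 25, 23, 15, 32, 4]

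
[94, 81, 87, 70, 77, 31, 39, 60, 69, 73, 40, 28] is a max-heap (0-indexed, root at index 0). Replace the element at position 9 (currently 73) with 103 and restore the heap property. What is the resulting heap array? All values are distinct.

set index 9 from 73 to 103 → [94, 81, 87, 70, 77, 31, 39, 60, 69, 103, 40, 28]
103 > parent 77 at index 4, swap → [94, 81, 87, 70, 103, 31, 39, 60, 69, 77, 40, 28]
103 > parent 81 at index 1, swap → [94, 103, 87, 70, 81, 31, 39, 60, 69, 77, 40, 28]
103 > parent 94 at index 0, swap → [103, 94, 87, 70, 81, 31, 39, 60, 69, 77, 40, 28]

[103, 94, 87, 70, 81, 31, 39, 60, 69, 77, 40, 28]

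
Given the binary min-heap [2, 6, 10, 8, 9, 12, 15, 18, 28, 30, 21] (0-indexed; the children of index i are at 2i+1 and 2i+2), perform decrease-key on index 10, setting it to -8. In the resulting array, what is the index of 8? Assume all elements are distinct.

set index 10 from 21 to -8 → [2, 6, 10, 8, 9, 12, 15, 18, 28, 30, -8]
-8 < parent 9 at index 4, swap → [2, 6, 10, 8, -8, 12, 15, 18, 28, 30, 9]
-8 < parent 6 at index 1, swap → [2, -8, 10, 8, 6, 12, 15, 18, 28, 30, 9]
-8 < parent 2 at index 0, swap → [-8, 2, 10, 8, 6, 12, 15, 18, 28, 30, 9]
resulting array: [-8, 2, 10, 8, 6, 12, 15, 18, 28, 30, 9]

3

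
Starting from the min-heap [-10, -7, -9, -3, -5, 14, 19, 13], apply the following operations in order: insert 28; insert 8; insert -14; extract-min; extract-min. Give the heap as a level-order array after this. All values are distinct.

insert 28:
  append 28 at index 8 → [-10, -7, -9, -3, -5, 14, 19, 13, 28] (no swap needed)
insert 8:
  append 8 at index 9 → [-10, -7, -9, -3, -5, 14, 19, 13, 28, 8] (no swap needed)
insert -14:
  append -14 at index 10 → [-10, -7, -9, -3, -5, 14, 19, 13, 28, 8, -14]
  -14 < parent -5 at index 4, swap → [-10, -7, -9, -3, -14, 14, 19, 13, 28, 8, -5]
  -14 < parent -7 at index 1, swap → [-10, -14, -9, -3, -7, 14, 19, 13, 28, 8, -5]
  -14 < parent -10 at index 0, swap → [-14, -10, -9, -3, -7, 14, 19, 13, 28, 8, -5]
extract-min → returns -14:
  remove root -14; move last element -5 to root → [-5, -10, -9, -3, -7, 14, 19, 13, 28, 8]
  -5 vs smaller child -10 at index 1, swap → [-10, -5, -9, -3, -7, 14, 19, 13, 28, 8]
  -5 vs smaller child -7 at index 4, swap → [-10, -7, -9, -3, -5, 14, 19, 13, 28, 8]
extract-min → returns -10:
  remove root -10; move last element 8 to root → [8, -7, -9, -3, -5, 14, 19, 13, 28]
  8 vs smaller child -9 at index 2, swap → [-9, -7, 8, -3, -5, 14, 19, 13, 28]

[-9, -7, 8, -3, -5, 14, 19, 13, 28]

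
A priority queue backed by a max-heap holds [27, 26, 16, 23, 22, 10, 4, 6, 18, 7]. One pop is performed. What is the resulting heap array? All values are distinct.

[26, 23, 16, 18, 22, 10, 4, 6, 7]

remove root 27; move last element 7 to root → [7, 26, 16, 23, 22, 10, 4, 6, 18]
7 vs larger child 26 at index 1, swap → [26, 7, 16, 23, 22, 10, 4, 6, 18]
7 vs larger child 23 at index 3, swap → [26, 23, 16, 7, 22, 10, 4, 6, 18]
7 vs larger child 18 at index 8, swap → [26, 23, 16, 18, 22, 10, 4, 6, 7]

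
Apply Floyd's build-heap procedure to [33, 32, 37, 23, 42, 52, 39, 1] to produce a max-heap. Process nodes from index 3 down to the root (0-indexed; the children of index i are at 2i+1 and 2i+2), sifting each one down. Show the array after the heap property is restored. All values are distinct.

[52, 42, 39, 23, 32, 37, 33, 1]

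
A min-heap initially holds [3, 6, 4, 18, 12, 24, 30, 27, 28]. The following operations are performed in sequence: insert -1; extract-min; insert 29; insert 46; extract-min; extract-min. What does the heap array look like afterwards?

insert -1:
  append -1 at index 9 → [3, 6, 4, 18, 12, 24, 30, 27, 28, -1]
  -1 < parent 12 at index 4, swap → [3, 6, 4, 18, -1, 24, 30, 27, 28, 12]
  -1 < parent 6 at index 1, swap → [3, -1, 4, 18, 6, 24, 30, 27, 28, 12]
  -1 < parent 3 at index 0, swap → [-1, 3, 4, 18, 6, 24, 30, 27, 28, 12]
extract-min → returns -1:
  remove root -1; move last element 12 to root → [12, 3, 4, 18, 6, 24, 30, 27, 28]
  12 vs smaller child 3 at index 1, swap → [3, 12, 4, 18, 6, 24, 30, 27, 28]
  12 vs smaller child 6 at index 4, swap → [3, 6, 4, 18, 12, 24, 30, 27, 28]
insert 29:
  append 29 at index 9 → [3, 6, 4, 18, 12, 24, 30, 27, 28, 29] (no swap needed)
insert 46:
  append 46 at index 10 → [3, 6, 4, 18, 12, 24, 30, 27, 28, 29, 46] (no swap needed)
extract-min → returns 3:
  remove root 3; move last element 46 to root → [46, 6, 4, 18, 12, 24, 30, 27, 28, 29]
  46 vs smaller child 4 at index 2, swap → [4, 6, 46, 18, 12, 24, 30, 27, 28, 29]
  46 vs smaller child 24 at index 5, swap → [4, 6, 24, 18, 12, 46, 30, 27, 28, 29]
extract-min → returns 4:
  remove root 4; move last element 29 to root → [29, 6, 24, 18, 12, 46, 30, 27, 28]
  29 vs smaller child 6 at index 1, swap → [6, 29, 24, 18, 12, 46, 30, 27, 28]
  29 vs smaller child 12 at index 4, swap → [6, 12, 24, 18, 29, 46, 30, 27, 28]

[6, 12, 24, 18, 29, 46, 30, 27, 28]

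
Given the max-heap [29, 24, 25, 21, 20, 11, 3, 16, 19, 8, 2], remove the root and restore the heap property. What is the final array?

remove root 29; move last element 2 to root → [2, 24, 25, 21, 20, 11, 3, 16, 19, 8]
2 vs larger child 25 at index 2, swap → [25, 24, 2, 21, 20, 11, 3, 16, 19, 8]
2 vs larger child 11 at index 5, swap → [25, 24, 11, 21, 20, 2, 3, 16, 19, 8]

[25, 24, 11, 21, 20, 2, 3, 16, 19, 8]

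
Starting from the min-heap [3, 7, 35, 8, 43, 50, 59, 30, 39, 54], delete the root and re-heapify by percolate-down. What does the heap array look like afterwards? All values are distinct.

[7, 8, 35, 30, 43, 50, 59, 54, 39]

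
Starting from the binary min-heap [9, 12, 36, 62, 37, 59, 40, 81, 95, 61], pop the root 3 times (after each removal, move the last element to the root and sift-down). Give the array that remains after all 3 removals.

[37, 61, 40, 62, 81, 59, 95]

extract-min #1 returns 9:
  remove root 9; move last element 61 to root → [61, 12, 36, 62, 37, 59, 40, 81, 95]
  61 vs smaller child 12 at index 1, swap → [12, 61, 36, 62, 37, 59, 40, 81, 95]
  61 vs smaller child 37 at index 4, swap → [12, 37, 36, 62, 61, 59, 40, 81, 95]
extract-min #2 returns 12:
  remove root 12; move last element 95 to root → [95, 37, 36, 62, 61, 59, 40, 81]
  95 vs smaller child 36 at index 2, swap → [36, 37, 95, 62, 61, 59, 40, 81]
  95 vs smaller child 40 at index 6, swap → [36, 37, 40, 62, 61, 59, 95, 81]
extract-min #3 returns 36:
  remove root 36; move last element 81 to root → [81, 37, 40, 62, 61, 59, 95]
  81 vs smaller child 37 at index 1, swap → [37, 81, 40, 62, 61, 59, 95]
  81 vs smaller child 61 at index 4, swap → [37, 61, 40, 62, 81, 59, 95]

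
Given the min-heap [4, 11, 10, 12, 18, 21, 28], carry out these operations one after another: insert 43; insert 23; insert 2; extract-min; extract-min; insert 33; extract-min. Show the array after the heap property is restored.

[11, 12, 21, 33, 18, 23, 28, 43]

insert 43:
  append 43 at index 7 → [4, 11, 10, 12, 18, 21, 28, 43] (no swap needed)
insert 23:
  append 23 at index 8 → [4, 11, 10, 12, 18, 21, 28, 43, 23] (no swap needed)
insert 2:
  append 2 at index 9 → [4, 11, 10, 12, 18, 21, 28, 43, 23, 2]
  2 < parent 18 at index 4, swap → [4, 11, 10, 12, 2, 21, 28, 43, 23, 18]
  2 < parent 11 at index 1, swap → [4, 2, 10, 12, 11, 21, 28, 43, 23, 18]
  2 < parent 4 at index 0, swap → [2, 4, 10, 12, 11, 21, 28, 43, 23, 18]
extract-min → returns 2:
  remove root 2; move last element 18 to root → [18, 4, 10, 12, 11, 21, 28, 43, 23]
  18 vs smaller child 4 at index 1, swap → [4, 18, 10, 12, 11, 21, 28, 43, 23]
  18 vs smaller child 11 at index 4, swap → [4, 11, 10, 12, 18, 21, 28, 43, 23]
extract-min → returns 4:
  remove root 4; move last element 23 to root → [23, 11, 10, 12, 18, 21, 28, 43]
  23 vs smaller child 10 at index 2, swap → [10, 11, 23, 12, 18, 21, 28, 43]
  23 vs smaller child 21 at index 5, swap → [10, 11, 21, 12, 18, 23, 28, 43]
insert 33:
  append 33 at index 8 → [10, 11, 21, 12, 18, 23, 28, 43, 33] (no swap needed)
extract-min → returns 10:
  remove root 10; move last element 33 to root → [33, 11, 21, 12, 18, 23, 28, 43]
  33 vs smaller child 11 at index 1, swap → [11, 33, 21, 12, 18, 23, 28, 43]
  33 vs smaller child 12 at index 3, swap → [11, 12, 21, 33, 18, 23, 28, 43]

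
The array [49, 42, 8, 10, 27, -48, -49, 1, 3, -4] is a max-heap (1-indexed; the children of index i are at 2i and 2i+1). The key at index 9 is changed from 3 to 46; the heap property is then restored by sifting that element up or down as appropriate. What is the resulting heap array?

set index 9 from 3 to 46 → [49, 42, 8, 10, 27, -48, -49, 1, 46, -4]
46 > parent 10 at index 4, swap → [49, 42, 8, 46, 27, -48, -49, 1, 10, -4]
46 > parent 42 at index 2, swap → [49, 46, 8, 42, 27, -48, -49, 1, 10, -4]

[49, 46, 8, 42, 27, -48, -49, 1, 10, -4]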